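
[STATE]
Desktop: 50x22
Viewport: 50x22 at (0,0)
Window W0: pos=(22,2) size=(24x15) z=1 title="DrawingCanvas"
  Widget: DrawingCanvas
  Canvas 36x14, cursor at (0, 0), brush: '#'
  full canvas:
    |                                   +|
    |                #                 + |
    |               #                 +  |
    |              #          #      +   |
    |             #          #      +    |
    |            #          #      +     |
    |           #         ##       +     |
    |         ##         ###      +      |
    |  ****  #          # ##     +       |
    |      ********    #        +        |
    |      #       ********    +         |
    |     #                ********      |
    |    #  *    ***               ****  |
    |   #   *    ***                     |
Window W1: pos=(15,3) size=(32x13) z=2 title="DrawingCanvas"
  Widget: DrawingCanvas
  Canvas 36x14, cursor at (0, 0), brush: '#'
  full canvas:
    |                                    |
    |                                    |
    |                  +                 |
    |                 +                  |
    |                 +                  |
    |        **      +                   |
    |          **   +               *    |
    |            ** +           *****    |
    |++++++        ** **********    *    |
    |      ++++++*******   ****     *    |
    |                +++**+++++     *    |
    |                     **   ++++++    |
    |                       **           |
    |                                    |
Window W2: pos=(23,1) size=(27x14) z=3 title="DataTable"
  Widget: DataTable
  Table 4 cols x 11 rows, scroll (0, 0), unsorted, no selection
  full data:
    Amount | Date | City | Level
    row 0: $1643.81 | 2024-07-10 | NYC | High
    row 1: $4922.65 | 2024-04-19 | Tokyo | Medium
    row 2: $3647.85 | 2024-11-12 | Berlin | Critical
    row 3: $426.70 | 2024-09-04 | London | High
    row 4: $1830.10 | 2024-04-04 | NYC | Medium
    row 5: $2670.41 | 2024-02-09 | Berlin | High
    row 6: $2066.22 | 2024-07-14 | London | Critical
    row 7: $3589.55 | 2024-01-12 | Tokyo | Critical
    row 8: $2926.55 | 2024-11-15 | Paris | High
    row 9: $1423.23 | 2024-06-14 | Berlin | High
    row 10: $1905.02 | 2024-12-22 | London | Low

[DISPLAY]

                                                  
                       ┏━━━━━━━━━━━━━━━━━━━━━━━━━┓
                      ┏┃ DataTable               ┃
               ┏━━━━━━━┠─────────────────────────┨
               ┃ Drawin┃Amount  │Date      │City ┃
               ┠───────┃────────┼──────────┼─────┃
               ┃+      ┃$1643.81│2024-07-10│NYC  ┃
               ┃       ┃$4922.65│2024-04-19│Tokyo┃
               ┃       ┃$3647.85│2024-11-12│Berli┃
               ┃       ┃$426.70 │2024-09-04│Londo┃
               ┃       ┃$1830.10│2024-04-04│NYC  ┃
               ┃       ┃$2670.41│2024-02-09│Berli┃
               ┃       ┃$2066.22│2024-07-14│Londo┃
               ┃       ┃$3589.55│2024-01-12│Tokyo┃
               ┃++++++ ┗━━━━━━━━━━━━━━━━━━━━━━━━━┛
               ┗━━━━━━━━━━━━━━━━━━━━━━━━━━━━━━┛   
                      ┗━━━━━━━━━━━━━━━━━━━━━━┛    
                                                  
                                                  
                                                  
                                                  
                                                  


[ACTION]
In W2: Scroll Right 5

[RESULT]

                                                  
                       ┏━━━━━━━━━━━━━━━━━━━━━━━━━┓
                      ┏┃ DataTable               ┃
               ┏━━━━━━━┠─────────────────────────┨
               ┃ Drawin┃t  │Date      │City  │Lev┃
               ┠───────┃───┼──────────┼──────┼───┃
               ┃+      ┃.81│2024-07-10│NYC   │Hig┃
               ┃       ┃.65│2024-04-19│Tokyo │Med┃
               ┃       ┃.85│2024-11-12│Berlin│Cri┃
               ┃       ┃70 │2024-09-04│London│Hig┃
               ┃       ┃.10│2024-04-04│NYC   │Med┃
               ┃       ┃.41│2024-02-09│Berlin│Hig┃
               ┃       ┃.22│2024-07-14│London│Cri┃
               ┃       ┃.55│2024-01-12│Tokyo │Cri┃
               ┃++++++ ┗━━━━━━━━━━━━━━━━━━━━━━━━━┛
               ┗━━━━━━━━━━━━━━━━━━━━━━━━━━━━━━┛   
                      ┗━━━━━━━━━━━━━━━━━━━━━━┛    
                                                  
                                                  
                                                  
                                                  
                                                  


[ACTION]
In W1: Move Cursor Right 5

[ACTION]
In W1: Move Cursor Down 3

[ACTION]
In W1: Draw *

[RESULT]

                                                  
                       ┏━━━━━━━━━━━━━━━━━━━━━━━━━┓
                      ┏┃ DataTable               ┃
               ┏━━━━━━━┠─────────────────────────┨
               ┃ Drawin┃t  │Date      │City  │Lev┃
               ┠───────┃───┼──────────┼──────┼───┃
               ┃       ┃.81│2024-07-10│NYC   │Hig┃
               ┃       ┃.65│2024-04-19│Tokyo │Med┃
               ┃       ┃.85│2024-11-12│Berlin│Cri┃
               ┃     * ┃70 │2024-09-04│London│Hig┃
               ┃       ┃.10│2024-04-04│NYC   │Med┃
               ┃       ┃.41│2024-02-09│Berlin│Hig┃
               ┃       ┃.22│2024-07-14│London│Cri┃
               ┃       ┃.55│2024-01-12│Tokyo │Cri┃
               ┃++++++ ┗━━━━━━━━━━━━━━━━━━━━━━━━━┛
               ┗━━━━━━━━━━━━━━━━━━━━━━━━━━━━━━┛   
                      ┗━━━━━━━━━━━━━━━━━━━━━━┛    
                                                  
                                                  
                                                  
                                                  
                                                  


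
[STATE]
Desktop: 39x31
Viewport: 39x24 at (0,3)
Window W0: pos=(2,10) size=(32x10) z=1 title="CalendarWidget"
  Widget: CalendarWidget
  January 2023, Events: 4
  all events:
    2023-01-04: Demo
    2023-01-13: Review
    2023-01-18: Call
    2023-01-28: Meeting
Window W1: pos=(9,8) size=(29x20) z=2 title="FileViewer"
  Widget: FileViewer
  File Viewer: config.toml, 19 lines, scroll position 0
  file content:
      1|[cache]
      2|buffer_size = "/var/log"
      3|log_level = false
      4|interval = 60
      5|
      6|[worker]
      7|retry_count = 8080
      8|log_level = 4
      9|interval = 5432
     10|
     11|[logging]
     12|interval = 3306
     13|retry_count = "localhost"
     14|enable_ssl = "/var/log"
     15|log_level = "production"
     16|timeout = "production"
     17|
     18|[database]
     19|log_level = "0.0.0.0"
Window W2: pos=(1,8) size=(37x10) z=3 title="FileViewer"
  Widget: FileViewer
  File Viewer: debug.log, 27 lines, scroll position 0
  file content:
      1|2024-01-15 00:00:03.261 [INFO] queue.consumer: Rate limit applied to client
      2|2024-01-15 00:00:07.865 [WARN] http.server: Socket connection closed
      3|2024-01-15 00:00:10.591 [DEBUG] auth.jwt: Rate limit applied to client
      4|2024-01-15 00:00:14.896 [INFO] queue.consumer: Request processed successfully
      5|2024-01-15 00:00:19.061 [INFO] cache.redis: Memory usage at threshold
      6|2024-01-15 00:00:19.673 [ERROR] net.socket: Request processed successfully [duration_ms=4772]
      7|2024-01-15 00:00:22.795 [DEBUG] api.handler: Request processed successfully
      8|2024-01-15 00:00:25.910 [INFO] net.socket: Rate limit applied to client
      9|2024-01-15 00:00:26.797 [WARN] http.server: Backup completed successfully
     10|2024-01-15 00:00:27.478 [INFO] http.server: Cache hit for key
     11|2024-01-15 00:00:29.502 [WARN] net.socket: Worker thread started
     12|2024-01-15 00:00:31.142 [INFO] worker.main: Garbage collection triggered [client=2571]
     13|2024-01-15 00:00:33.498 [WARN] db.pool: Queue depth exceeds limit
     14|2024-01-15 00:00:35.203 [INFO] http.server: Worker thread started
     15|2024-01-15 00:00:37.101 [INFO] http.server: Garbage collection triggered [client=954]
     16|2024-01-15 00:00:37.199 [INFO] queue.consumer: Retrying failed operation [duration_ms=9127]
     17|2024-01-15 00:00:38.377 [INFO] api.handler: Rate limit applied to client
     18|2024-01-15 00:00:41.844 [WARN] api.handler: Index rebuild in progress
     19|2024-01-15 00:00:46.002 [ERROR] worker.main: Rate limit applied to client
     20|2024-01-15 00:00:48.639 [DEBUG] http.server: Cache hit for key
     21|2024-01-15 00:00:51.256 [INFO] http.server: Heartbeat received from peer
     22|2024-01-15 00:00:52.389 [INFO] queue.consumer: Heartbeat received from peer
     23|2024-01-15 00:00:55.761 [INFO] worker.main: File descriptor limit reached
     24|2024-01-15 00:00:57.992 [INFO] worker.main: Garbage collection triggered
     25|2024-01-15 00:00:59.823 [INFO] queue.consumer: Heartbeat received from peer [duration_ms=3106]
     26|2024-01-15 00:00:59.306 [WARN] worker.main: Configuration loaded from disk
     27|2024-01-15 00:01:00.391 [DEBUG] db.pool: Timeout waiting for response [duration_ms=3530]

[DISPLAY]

                                       
                                       
                                       
                                       
                                       
 ┏━━━━━━━━━━━━━━━━━━━━━━━━━━━━━━━━━━━┓ 
 ┃ FileViewer                        ┃ 
 ┠───────────────────────────────────┨ 
 ┃2024-01-15 00:00:03.261 [INFO] que▲┃ 
 ┃2024-01-15 00:00:07.865 [WARN] htt█┃ 
 ┃2024-01-15 00:00:10.591 [DEBUG] au░┃ 
 ┃2024-01-15 00:00:14.896 [INFO] que░┃ 
 ┃2024-01-15 00:00:19.061 [INFO] cac░┃ 
 ┃2024-01-15 00:00:19.673 [ERROR] ne▼┃ 
 ┗━━━━━━━━━━━━━━━━━━━━━━━━━━━━━━━━━━━┛ 
  ┃16 17 ┃log_level = 4             ░┃ 
  ┗━━━━━━┃interval = 5432           ░┃ 
         ┃                          ░┃ 
         ┃[logging]                 ░┃ 
         ┃interval = 3306           ░┃ 
         ┃retry_count = "localhost" ░┃ 
         ┃enable_ssl = "/var/log"   ░┃ 
         ┃log_level = "production"  ░┃ 
         ┃timeout = "production"    ▼┃ 


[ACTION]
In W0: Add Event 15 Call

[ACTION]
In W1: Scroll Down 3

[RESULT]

                                       
                                       
                                       
                                       
                                       
 ┏━━━━━━━━━━━━━━━━━━━━━━━━━━━━━━━━━━━┓ 
 ┃ FileViewer                        ┃ 
 ┠───────────────────────────────────┨ 
 ┃2024-01-15 00:00:03.261 [INFO] que▲┃ 
 ┃2024-01-15 00:00:07.865 [WARN] htt█┃ 
 ┃2024-01-15 00:00:10.591 [DEBUG] au░┃ 
 ┃2024-01-15 00:00:14.896 [INFO] que░┃ 
 ┃2024-01-15 00:00:19.061 [INFO] cac░┃ 
 ┃2024-01-15 00:00:19.673 [ERROR] ne▼┃ 
 ┗━━━━━━━━━━━━━━━━━━━━━━━━━━━━━━━━━━━┛ 
  ┃16 17 ┃[logging]                 ░┃ 
  ┗━━━━━━┃interval = 3306           ░┃ 
         ┃retry_count = "localhost" ░┃ 
         ┃enable_ssl = "/var/log"   ░┃ 
         ┃log_level = "production"  ░┃ 
         ┃timeout = "production"    ░┃ 
         ┃                          ░┃ 
         ┃[database]                █┃ 
         ┃log_level = "0.0.0.0"     ▼┃ 


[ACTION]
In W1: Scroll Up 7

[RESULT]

                                       
                                       
                                       
                                       
                                       
 ┏━━━━━━━━━━━━━━━━━━━━━━━━━━━━━━━━━━━┓ 
 ┃ FileViewer                        ┃ 
 ┠───────────────────────────────────┨ 
 ┃2024-01-15 00:00:03.261 [INFO] que▲┃ 
 ┃2024-01-15 00:00:07.865 [WARN] htt█┃ 
 ┃2024-01-15 00:00:10.591 [DEBUG] au░┃ 
 ┃2024-01-15 00:00:14.896 [INFO] que░┃ 
 ┃2024-01-15 00:00:19.061 [INFO] cac░┃ 
 ┃2024-01-15 00:00:19.673 [ERROR] ne▼┃ 
 ┗━━━━━━━━━━━━━━━━━━━━━━━━━━━━━━━━━━━┛ 
  ┃16 17 ┃log_level = 4             ░┃ 
  ┗━━━━━━┃interval = 5432           ░┃ 
         ┃                          ░┃ 
         ┃[logging]                 ░┃ 
         ┃interval = 3306           ░┃ 
         ┃retry_count = "localhost" ░┃ 
         ┃enable_ssl = "/var/log"   ░┃ 
         ┃log_level = "production"  ░┃ 
         ┃timeout = "production"    ▼┃ 


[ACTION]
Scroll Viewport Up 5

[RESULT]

                                       
                                       
                                       
                                       
                                       
                                       
                                       
                                       
 ┏━━━━━━━━━━━━━━━━━━━━━━━━━━━━━━━━━━━┓ 
 ┃ FileViewer                        ┃ 
 ┠───────────────────────────────────┨ 
 ┃2024-01-15 00:00:03.261 [INFO] que▲┃ 
 ┃2024-01-15 00:00:07.865 [WARN] htt█┃ 
 ┃2024-01-15 00:00:10.591 [DEBUG] au░┃ 
 ┃2024-01-15 00:00:14.896 [INFO] que░┃ 
 ┃2024-01-15 00:00:19.061 [INFO] cac░┃ 
 ┃2024-01-15 00:00:19.673 [ERROR] ne▼┃ 
 ┗━━━━━━━━━━━━━━━━━━━━━━━━━━━━━━━━━━━┛ 
  ┃16 17 ┃log_level = 4             ░┃ 
  ┗━━━━━━┃interval = 5432           ░┃ 
         ┃                          ░┃ 
         ┃[logging]                 ░┃ 
         ┃interval = 3306           ░┃ 
         ┃retry_count = "localhost" ░┃ 


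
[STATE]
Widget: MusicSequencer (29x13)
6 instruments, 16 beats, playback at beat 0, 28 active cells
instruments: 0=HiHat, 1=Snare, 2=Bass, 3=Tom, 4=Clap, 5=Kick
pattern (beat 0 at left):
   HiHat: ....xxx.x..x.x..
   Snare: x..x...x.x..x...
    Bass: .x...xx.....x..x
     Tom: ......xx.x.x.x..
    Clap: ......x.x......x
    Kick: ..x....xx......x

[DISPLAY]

      ▼123456789012345       
 HiHat····███·█··█·█··       
 Snare█··█···█·█··█···       
  Bass·█···██·····█··█       
   Tom······██·█·█·█··       
  Clap······█·█······█       
  Kick··█····██······█       
                             
                             
                             
                             
                             
                             


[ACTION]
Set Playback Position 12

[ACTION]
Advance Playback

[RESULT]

      0123456789012▼45       
 HiHat····███·█··█·█··       
 Snare█··█···█·█··█···       
  Bass·█···██·····█··█       
   Tom······██·█·█·█··       
  Clap······█·█······█       
  Kick··█····██······█       
                             
                             
                             
                             
                             
                             


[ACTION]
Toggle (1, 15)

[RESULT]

      0123456789012▼45       
 HiHat····███·█··█·█··       
 Snare█··█···█·█··█··█       
  Bass·█···██·····█··█       
   Tom······██·█·█·█··       
  Clap······█·█······█       
  Kick··█····██······█       
                             
                             
                             
                             
                             
                             


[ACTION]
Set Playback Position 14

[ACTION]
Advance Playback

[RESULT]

      012345678901234▼       
 HiHat····███·█··█·█··       
 Snare█··█···█·█··█··█       
  Bass·█···██·····█··█       
   Tom······██·█·█·█··       
  Clap······█·█······█       
  Kick··█····██······█       
                             
                             
                             
                             
                             
                             


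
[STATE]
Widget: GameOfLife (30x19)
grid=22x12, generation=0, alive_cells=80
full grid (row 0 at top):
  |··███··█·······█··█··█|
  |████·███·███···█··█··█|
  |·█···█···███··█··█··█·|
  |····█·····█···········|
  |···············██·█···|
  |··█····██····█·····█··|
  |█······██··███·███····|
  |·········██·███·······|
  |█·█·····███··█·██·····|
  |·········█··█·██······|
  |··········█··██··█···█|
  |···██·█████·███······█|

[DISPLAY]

Gen: 0                        
··███··█·······█··█··█        
████·███·███···█··█··█        
·█···█···███··█··█··█·        
····█·····█···········        
···············██·█···        
··█····██····█·····█··        
█······██··███·███····        
·········██·███·······        
█·█·····███··█·██·····        
·········█··█·██······        
··········█··██··█···█        
···██·█████·███······█        
                              
                              
                              
                              
                              
                              


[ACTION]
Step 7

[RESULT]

Gen: 7                        
········█·············        
██·····█████···█······        
██····██····█···█·····        
······████·███········        
·····██·█·█···█·██····        
······██········██····        
··················█···        
······█··········█····        
·····█·█··············        
····██·██·············        
······█··█············        
········██············        
                              
                              
                              
                              
                              
                              


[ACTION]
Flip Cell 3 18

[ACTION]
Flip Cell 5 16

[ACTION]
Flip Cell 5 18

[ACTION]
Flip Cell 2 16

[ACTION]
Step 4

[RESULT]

Gen: 11                       
···········██·········        
██·········██·········        
██··········██········        
············███·······        
·······█···██·█·······        
·······█···███········        
······················        
······················        
········██············        
······················        
····██····█···········        
········███···········        
                              
                              
                              
                              
                              
                              


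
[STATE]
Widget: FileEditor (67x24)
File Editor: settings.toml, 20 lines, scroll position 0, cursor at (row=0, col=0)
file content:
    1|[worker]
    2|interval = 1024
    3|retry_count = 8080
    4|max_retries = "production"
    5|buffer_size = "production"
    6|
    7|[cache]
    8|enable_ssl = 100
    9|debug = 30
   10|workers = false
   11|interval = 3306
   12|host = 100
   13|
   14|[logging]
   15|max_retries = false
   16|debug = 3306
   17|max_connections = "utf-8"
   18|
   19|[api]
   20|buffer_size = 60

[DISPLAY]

█worker]                                                          ▲
interval = 1024                                                   █
retry_count = 8080                                                ░
max_retries = "production"                                        ░
buffer_size = "production"                                        ░
                                                                  ░
[cache]                                                           ░
enable_ssl = 100                                                  ░
debug = 30                                                        ░
workers = false                                                   ░
interval = 3306                                                   ░
host = 100                                                        ░
                                                                  ░
[logging]                                                         ░
max_retries = false                                               ░
debug = 3306                                                      ░
max_connections = "utf-8"                                         ░
                                                                  ░
[api]                                                             ░
buffer_size = 60                                                  ░
                                                                  ░
                                                                  ░
                                                                  ░
                                                                  ▼


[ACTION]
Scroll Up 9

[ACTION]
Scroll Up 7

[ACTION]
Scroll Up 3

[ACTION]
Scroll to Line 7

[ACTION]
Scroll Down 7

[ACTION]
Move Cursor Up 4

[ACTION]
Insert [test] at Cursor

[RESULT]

test█worker]                                                      ▲
interval = 1024                                                   █
retry_count = 8080                                                ░
max_retries = "production"                                        ░
buffer_size = "production"                                        ░
                                                                  ░
[cache]                                                           ░
enable_ssl = 100                                                  ░
debug = 30                                                        ░
workers = false                                                   ░
interval = 3306                                                   ░
host = 100                                                        ░
                                                                  ░
[logging]                                                         ░
max_retries = false                                               ░
debug = 3306                                                      ░
max_connections = "utf-8"                                         ░
                                                                  ░
[api]                                                             ░
buffer_size = 60                                                  ░
                                                                  ░
                                                                  ░
                                                                  ░
                                                                  ▼


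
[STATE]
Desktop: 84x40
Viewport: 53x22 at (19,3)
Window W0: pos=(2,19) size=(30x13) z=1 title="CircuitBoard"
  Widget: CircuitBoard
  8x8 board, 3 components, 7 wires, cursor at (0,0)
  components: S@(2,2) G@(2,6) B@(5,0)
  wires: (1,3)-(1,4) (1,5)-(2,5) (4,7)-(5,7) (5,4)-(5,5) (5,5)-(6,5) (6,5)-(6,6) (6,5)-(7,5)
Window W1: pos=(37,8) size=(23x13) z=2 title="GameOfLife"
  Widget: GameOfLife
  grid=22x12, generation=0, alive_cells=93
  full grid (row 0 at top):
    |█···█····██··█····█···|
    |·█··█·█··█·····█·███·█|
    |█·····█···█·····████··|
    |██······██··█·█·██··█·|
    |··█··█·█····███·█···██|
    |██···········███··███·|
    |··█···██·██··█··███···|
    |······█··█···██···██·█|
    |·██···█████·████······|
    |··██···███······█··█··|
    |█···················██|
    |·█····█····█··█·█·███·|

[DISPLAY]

                                                     
                                                     
                                                     
                                                     
                                                     
                  ┏━━━━━━━━━━━━━━━━━━━━━┓            
                  ┃ GameOfLife          ┃            
                  ┠─────────────────────┨            
                  ┃Gen: 0               ┃            
                  ┃█·····█···█·····████·┃            
                  ┃██······██··█·█·██··█┃            
                  ┃··█··█·█····███·█···█┃            
                  ┃██···········███··███┃            
                  ┃··█···██·██··█··███··┃            
                  ┃······█··█···██···██·┃            
                  ┃·██···█████·████·····┃            
━━━━━━━━━━━━┓     ┃··██···███······█··█·┃            
            ┃     ┗━━━━━━━━━━━━━━━━━━━━━┛            
────────────┨                                        
 7          ┃                                        
            ┃                                        
            ┃                                        


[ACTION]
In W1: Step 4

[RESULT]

                                                     
                                                     
                                                     
                                                     
                                                     
                  ┏━━━━━━━━━━━━━━━━━━━━━┓            
                  ┃ GameOfLife          ┃            
                  ┠─────────────────────┨            
                  ┃Gen: 4               ┃            
                  ┃··········█·········█┃            
                  ┃██····█·············█┃            
                  ┃█·█··█·█··········█··┃            
                  ┃█·███·····███····█··█┃            
                  ┃·····█····███·█··█···┃            
                  ┃··············█···█·█┃            
                  ┃····█····██··········┃            
━━━━━━━━━━━━┓     ┃··█·█·████████·█·█··█┃            
            ┃     ┗━━━━━━━━━━━━━━━━━━━━━┛            
────────────┨                                        
 7          ┃                                        
            ┃                                        
            ┃                                        


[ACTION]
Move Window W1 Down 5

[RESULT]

                                                     
                                                     
                                                     
                                                     
                                                     
                                                     
                                                     
                                                     
                                                     
                                                     
                  ┏━━━━━━━━━━━━━━━━━━━━━┓            
                  ┃ GameOfLife          ┃            
                  ┠─────────────────────┨            
                  ┃Gen: 4               ┃            
                  ┃··········█·········█┃            
                  ┃██····█·············█┃            
━━━━━━━━━━━━┓     ┃█·█··█·█··········█··┃            
            ┃     ┃█·███·····███····█··█┃            
────────────┨     ┃·····█····███·█··█···┃            
 7          ┃     ┃··············█···█·█┃            
            ┃     ┃····█····██··········┃            
            ┃     ┃··█·█·████████·█·█··█┃            


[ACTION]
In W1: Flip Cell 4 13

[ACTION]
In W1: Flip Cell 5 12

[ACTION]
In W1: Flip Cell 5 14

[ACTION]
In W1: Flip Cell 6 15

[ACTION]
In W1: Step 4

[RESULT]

                                                     
                                                     
                                                     
                                                     
                                                     
                                                     
                                                     
                                                     
                                                     
                                                     
                  ┏━━━━━━━━━━━━━━━━━━━━━┓            
                  ┃ GameOfLife          ┃            
                  ┠─────────────────────┨            
                  ┃Gen: 8               ┃            
                  ┃·····················┃            
                  ┃██··············██···┃            
━━━━━━━━━━━━┓     ┃█·██·········██······┃            
            ┃     ┃···········████·█····┃            
────────────┨     ┃·█··█·····█··█·█·····┃            
 7          ┃     ┃····█······██········┃            
            ┃     ┃·█··█··█···█·········┃            
            ┃     ┃·█·█··███············┃            


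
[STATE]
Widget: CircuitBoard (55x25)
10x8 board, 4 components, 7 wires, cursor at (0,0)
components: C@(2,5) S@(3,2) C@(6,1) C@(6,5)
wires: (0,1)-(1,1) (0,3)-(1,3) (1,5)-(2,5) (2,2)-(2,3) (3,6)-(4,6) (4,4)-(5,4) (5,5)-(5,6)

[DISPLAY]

   0 1 2 3 4 5 6 7 8 9                                 
0  [.]  ·       ·                                      
        │       │                                      
1       ·       ·       ·                              
                        │                              
2           · ─ ·       C                              
                                                       
3           S               ·                          
                            │                          
4                   ·       ·                          
                    │                                  
5                   ·   · ─ ·                          
                                                       
6       C               C                              
                                                       
7                                                      
Cursor: (0,0)                                          
                                                       
                                                       
                                                       
                                                       
                                                       
                                                       
                                                       
                                                       


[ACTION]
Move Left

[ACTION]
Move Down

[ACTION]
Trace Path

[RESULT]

   0 1 2 3 4 5 6 7 8 9                                 
0       ·       ·                                      
        │       │                                      
1  [.]  ·       ·       ·                              
                        │                              
2           · ─ ·       C                              
                                                       
3           S               ·                          
                            │                          
4                   ·       ·                          
                    │                                  
5                   ·   · ─ ·                          
                                                       
6       C               C                              
                                                       
7                                                      
Cursor: (1,0)  Trace: No connections                   
                                                       
                                                       
                                                       
                                                       
                                                       
                                                       
                                                       
                                                       


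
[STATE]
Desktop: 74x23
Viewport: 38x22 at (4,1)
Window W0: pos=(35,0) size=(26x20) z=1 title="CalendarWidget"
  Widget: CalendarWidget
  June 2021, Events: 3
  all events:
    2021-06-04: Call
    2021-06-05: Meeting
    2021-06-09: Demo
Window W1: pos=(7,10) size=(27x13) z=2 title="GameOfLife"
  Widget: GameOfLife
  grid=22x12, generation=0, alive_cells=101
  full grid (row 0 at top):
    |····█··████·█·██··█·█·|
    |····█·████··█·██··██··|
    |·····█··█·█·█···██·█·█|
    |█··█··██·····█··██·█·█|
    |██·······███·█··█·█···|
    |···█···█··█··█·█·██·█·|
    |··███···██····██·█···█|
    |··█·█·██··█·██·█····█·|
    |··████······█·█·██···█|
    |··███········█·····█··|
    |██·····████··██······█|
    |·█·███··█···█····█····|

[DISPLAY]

                               ┃ Calen
                               ┠──────
                               ┃      
                               ┃Mo Tu 
                               ┃    1 
                               ┃ 7  8 
                               ┃14 15 
                               ┃21 22 
                               ┃28 29 
   ┏━━━━━━━━━━━━━━━━━━━━━━━━━┓ ┃      
   ┃ GameOfLife              ┃ ┃      
   ┠─────────────────────────┨ ┃      
   ┃Gen: 0                   ┃ ┃      
   ┃·····█··█·█·█···██·█·█   ┃ ┃      
   ┃█··█··██·····█··██·█·█   ┃ ┃      
   ┃██·······███·█··█·█···   ┃ ┃      
   ┃···█···█··█··█·█·██·█·   ┃ ┃      
   ┃··███···██····██·█···█   ┃ ┃      
   ┃··█·█·██··█·██·█····█·   ┃ ┗━━━━━━
   ┃··████······█·█·██···█   ┃        
   ┃··███········█·····█··   ┃        
   ┗━━━━━━━━━━━━━━━━━━━━━━━━━┛        


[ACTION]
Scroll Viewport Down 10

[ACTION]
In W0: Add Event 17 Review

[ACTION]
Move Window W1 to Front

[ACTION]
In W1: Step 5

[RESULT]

                               ┃ Calen
                               ┠──────
                               ┃      
                               ┃Mo Tu 
                               ┃    1 
                               ┃ 7  8 
                               ┃14 15 
                               ┃21 22 
                               ┃28 29 
   ┏━━━━━━━━━━━━━━━━━━━━━━━━━┓ ┃      
   ┃ GameOfLife              ┃ ┃      
   ┠─────────────────────────┨ ┃      
   ┃Gen: 5                   ┃ ┃      
   ┃······██··███······██·   ┃ ┃      
   ┃·····███··██·█···████·   ┃ ┃      
   ┃·····███··██·██·███···   ┃ ┃      
   ┃██····██···██·█·█···██   ┃ ┃      
   ┃██·██·██···········█·█   ┃ ┃      
   ┃██·█···█···········██·   ┃ ┗━━━━━━
   ┃██·█··██··██····█·█···   ┃        
   ┃█·██···█·█··█···██····   ┃        
   ┗━━━━━━━━━━━━━━━━━━━━━━━━━┛        
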